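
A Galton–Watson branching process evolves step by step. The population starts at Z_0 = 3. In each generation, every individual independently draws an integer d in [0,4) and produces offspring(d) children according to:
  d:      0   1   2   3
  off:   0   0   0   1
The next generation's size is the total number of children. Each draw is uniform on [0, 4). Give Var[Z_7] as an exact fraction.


49149/268435456

Outcome values over d=0..3: [0, 0, 0, 1]
Σy = 1, Σy² = 1, M = 4
μ = 1/4 = 1/4,  σ² = 1/4 − (1/4)² = 3/16
V_0 = 0, E_0 = 3
V_1 = 3/16·E_0 + (1/4)²·V_0 = 9/16;  E_1 = 3/4
V_2 = 3/16·E_1 + (1/4)²·V_1 = 45/256;  E_2 = 3/16
V_3 = 3/16·E_2 + (1/4)²·V_2 = 189/4096;  E_3 = 3/64
V_4 = 3/16·E_3 + (1/4)²·V_3 = 765/65536;  E_4 = 3/256
V_5 = 3/16·E_4 + (1/4)²·V_4 = 3069/1048576;  E_5 = 3/1024
V_6 = 3/16·E_5 + (1/4)²·V_5 = 12285/16777216;  E_6 = 3/4096
V_7 = 3/16·E_6 + (1/4)²·V_6 = 49149/268435456;  E_7 = 3/16384


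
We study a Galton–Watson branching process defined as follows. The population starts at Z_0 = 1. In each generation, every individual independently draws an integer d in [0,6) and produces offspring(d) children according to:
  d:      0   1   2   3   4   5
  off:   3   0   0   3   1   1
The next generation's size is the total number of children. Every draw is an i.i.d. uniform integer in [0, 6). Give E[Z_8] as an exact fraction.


65536/6561

Outcome values over d=0..5: [3, 0, 0, 3, 1, 1]
Σy = 8, Σy² = 20, M = 6
μ = 8/6 = 4/3,  σ² = 20/6 − (4/3)² = 14/9
E[Z_0] = 1
E[Z_1] = 4/3·E[Z_0] = 4/3
E[Z_2] = 4/3·E[Z_1] = 16/9
E[Z_3] = 4/3·E[Z_2] = 64/27
E[Z_4] = 4/3·E[Z_3] = 256/81
E[Z_5] = 4/3·E[Z_4] = 1024/243
E[Z_6] = 4/3·E[Z_5] = 4096/729
E[Z_7] = 4/3·E[Z_6] = 16384/2187
E[Z_8] = 4/3·E[Z_7] = 65536/6561


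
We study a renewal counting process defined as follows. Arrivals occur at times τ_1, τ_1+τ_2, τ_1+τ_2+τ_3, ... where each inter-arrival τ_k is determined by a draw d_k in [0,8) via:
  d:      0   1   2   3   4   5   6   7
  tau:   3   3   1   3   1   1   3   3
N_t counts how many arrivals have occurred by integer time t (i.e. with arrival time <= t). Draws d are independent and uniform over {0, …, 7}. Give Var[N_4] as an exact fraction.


Inter-arrival values over d=0..7: [3, 3, 1, 3, 1, 1, 3, 3]
Each d has probability 1/8, so the pmf of τ is: f(1) = 3/8, f(3) = 5/8
Let p_n(j) = P(N_n = j), with p_0 = [1]. Condition on τ_1: p_n(0) = P(τ > n), and for j >= 1, p_n(j) = Σ_{k<=n} f(k)·p_{n−k}(j−1)
p_1 = [5/8, 3/8]  (j = 0..1)
p_2 = [5/8, 15/64, 9/64]  (j = 0..2)
p_3 = [0, 55/64, 45/512, 27/512]  (j = 0..3)
p_4 = [0, 25/64, 285/512, 135/4096, 81/4096]  (j = 0..4)
E[N_4] = Σ j·p_4(j) = 6889/4096;  E[N_4²] = Σ j²·p_4(j) = 13231/4096
Var[N_4] = 13231/4096 − (6889/4096)² = 6735855/16777216

6735855/16777216


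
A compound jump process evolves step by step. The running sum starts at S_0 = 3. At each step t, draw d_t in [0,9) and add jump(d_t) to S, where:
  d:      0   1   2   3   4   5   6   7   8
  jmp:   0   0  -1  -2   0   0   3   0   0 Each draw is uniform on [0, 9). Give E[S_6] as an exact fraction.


3

Outcome values over d=0..8: [0, 0, -1, -2, 0, 0, 3, 0, 0]
Σy = 0, Σy² = 14, M = 9
μ = 0/9 = 0,  σ² = 14/9 − (0)² = 14/9
E[S_6] = 3 + 6·(0) = 3


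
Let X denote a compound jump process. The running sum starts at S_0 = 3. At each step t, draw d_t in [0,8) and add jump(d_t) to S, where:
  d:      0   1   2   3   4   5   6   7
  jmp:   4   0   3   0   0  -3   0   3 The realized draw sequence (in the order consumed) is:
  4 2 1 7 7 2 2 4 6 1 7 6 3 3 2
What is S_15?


t=0: S=3, d=4, jump=0, S_1=3
t=1: S=3, d=2, jump=3, S_2=6
t=2: S=6, d=1, jump=0, S_3=6
t=3: S=6, d=7, jump=3, S_4=9
t=4: S=9, d=7, jump=3, S_5=12
t=5: S=12, d=2, jump=3, S_6=15
t=6: S=15, d=2, jump=3, S_7=18
t=7: S=18, d=4, jump=0, S_8=18
t=8: S=18, d=6, jump=0, S_9=18
t=9: S=18, d=1, jump=0, S_10=18
t=10: S=18, d=7, jump=3, S_11=21
t=11: S=21, d=6, jump=0, S_12=21
t=12: S=21, d=3, jump=0, S_13=21
t=13: S=21, d=3, jump=0, S_14=21
t=14: S=21, d=2, jump=3, S_15=24

24


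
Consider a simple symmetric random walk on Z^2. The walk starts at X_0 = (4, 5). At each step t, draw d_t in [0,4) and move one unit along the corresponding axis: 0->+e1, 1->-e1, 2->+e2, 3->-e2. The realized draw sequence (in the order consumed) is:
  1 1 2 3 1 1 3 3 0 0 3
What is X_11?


(2, 2)

t=0: X=(4, 5), d=1 → -e1, X_1=(3, 5)
t=1: X=(3, 5), d=1 → -e1, X_2=(2, 5)
t=2: X=(2, 5), d=2 → +e2, X_3=(2, 6)
t=3: X=(2, 6), d=3 → -e2, X_4=(2, 5)
t=4: X=(2, 5), d=1 → -e1, X_5=(1, 5)
t=5: X=(1, 5), d=1 → -e1, X_6=(0, 5)
t=6: X=(0, 5), d=3 → -e2, X_7=(0, 4)
t=7: X=(0, 4), d=3 → -e2, X_8=(0, 3)
t=8: X=(0, 3), d=0 → +e1, X_9=(1, 3)
t=9: X=(1, 3), d=0 → +e1, X_10=(2, 3)
t=10: X=(2, 3), d=3 → -e2, X_11=(2, 2)


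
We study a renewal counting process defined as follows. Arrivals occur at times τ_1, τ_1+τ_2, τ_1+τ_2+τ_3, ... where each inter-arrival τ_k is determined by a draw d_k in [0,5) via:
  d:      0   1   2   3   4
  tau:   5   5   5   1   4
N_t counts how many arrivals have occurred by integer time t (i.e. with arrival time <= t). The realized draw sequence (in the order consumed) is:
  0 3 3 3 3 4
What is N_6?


draw d_1=0: τ_1=5, arrival time A_1=5
draw d_2=3: τ_2=1, arrival time A_2=6
draw d_3=3: τ_3=1, arrival time A_3=7
draw d_4=3: τ_4=1, arrival time A_4=8
draw d_5=3: τ_5=1, arrival time A_5=9
draw d_6=4: τ_6=4, arrival time A_6=13
N_t over t=0..6: 0:0 1:0 2:0 3:0 4:0 5:1 6:2

2


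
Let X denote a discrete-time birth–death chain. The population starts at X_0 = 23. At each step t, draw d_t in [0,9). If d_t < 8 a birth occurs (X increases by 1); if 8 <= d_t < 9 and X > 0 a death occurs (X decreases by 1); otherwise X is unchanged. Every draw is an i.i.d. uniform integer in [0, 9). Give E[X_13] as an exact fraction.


298/9

X can drop by at most 1 per step and X_0 = 23 > T = 13, so X_t >= 23 − t >= 10 > 0 for every t <= 13: the floor at 0 (the 'and X > 0' condition) never binds. Hence X_13 = X_0 + Σ_{t<13} Y_t with i.i.d. increments Y_t = y(d_t) ∈ {+1, −1, 0}.
Outcome values over d=0..8: [1, 1, 1, 1, 1, 1, 1, 1, -1]
Σy = 7, Σy² = 9, M = 9
μ = 7/9 = 7/9,  σ² = 9/9 − (7/9)² = 32/81
E[X_13] = 23 + 13·(7/9) = 298/9


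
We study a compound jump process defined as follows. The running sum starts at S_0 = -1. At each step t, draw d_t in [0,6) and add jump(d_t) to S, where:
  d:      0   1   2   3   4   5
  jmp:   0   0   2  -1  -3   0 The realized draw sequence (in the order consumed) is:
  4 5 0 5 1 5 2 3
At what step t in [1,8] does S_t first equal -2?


t=0: S=-1, d=4, jump=-3, S_1=-4
t=1: S=-4, d=5, jump=0, S_2=-4
t=2: S=-4, d=0, jump=0, S_3=-4
t=3: S=-4, d=5, jump=0, S_4=-4
t=4: S=-4, d=1, jump=0, S_5=-4
t=5: S=-4, d=5, jump=0, S_6=-4
t=6: S=-4, d=2, jump=2, S_7=-2
t=7: S=-2, d=3, jump=-1, S_8=-3

7


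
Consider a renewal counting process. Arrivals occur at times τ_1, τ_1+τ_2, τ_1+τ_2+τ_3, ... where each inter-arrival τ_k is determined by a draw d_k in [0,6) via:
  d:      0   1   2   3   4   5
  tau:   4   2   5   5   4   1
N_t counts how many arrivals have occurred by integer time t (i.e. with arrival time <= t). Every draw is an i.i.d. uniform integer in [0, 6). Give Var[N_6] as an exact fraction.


Inter-arrival values over d=0..5: [4, 2, 5, 5, 4, 1]
Each d has probability 1/6, so the pmf of τ is: f(1) = 1/6, f(2) = 1/6, f(4) = 1/3, f(5) = 1/3
Let p_n(j) = P(N_n = j), with p_0 = [1]. Condition on τ_1: p_n(0) = P(τ > n), and for j >= 1, p_n(j) = Σ_{k<=n} f(k)·p_{n−k}(j−1)
p_1 = [5/6, 1/6]  (j = 0..1)
p_2 = [2/3, 11/36, 1/36]  (j = 0..2)
p_3 = [2/3, 1/4, 17/216, 1/216]  (j = 0..3)
p_4 = [1/3, 5/9, 5/54, 23/1296, 1/1296]  (j = 0..4)
p_5 = [0, 7/9, 41/216, 37/1296, 29/7776, 1/7776]  (j = 0..5)
p_6 = [0, 5/9, 41/108, 73/1296, 5/648, 35/46656, 1/46656]  (j = 0..6)
E[N_6] = Σ j·p_6(j) = 70849/46656;  E[N_6²] = Σ j²·p_6(j) = 127091/46656
Var[N_6] = 127091/46656 − (70849/46656)² = 909976895/2176782336

909976895/2176782336


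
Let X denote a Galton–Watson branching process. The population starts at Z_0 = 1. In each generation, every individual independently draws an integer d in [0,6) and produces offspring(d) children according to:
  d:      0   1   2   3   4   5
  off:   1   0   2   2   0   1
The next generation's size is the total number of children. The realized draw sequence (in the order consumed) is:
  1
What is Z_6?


gen 0: Z_0=1, draws=[1], offspring=[0], Z_1=0
gen 1: Z_1=0, draws=[], offspring=[], Z_2=0
gen 2: Z_2=0, draws=[], offspring=[], Z_3=0
gen 3: Z_3=0, draws=[], offspring=[], Z_4=0
gen 4: Z_4=0, draws=[], offspring=[], Z_5=0
gen 5: Z_5=0, draws=[], offspring=[], Z_6=0

0


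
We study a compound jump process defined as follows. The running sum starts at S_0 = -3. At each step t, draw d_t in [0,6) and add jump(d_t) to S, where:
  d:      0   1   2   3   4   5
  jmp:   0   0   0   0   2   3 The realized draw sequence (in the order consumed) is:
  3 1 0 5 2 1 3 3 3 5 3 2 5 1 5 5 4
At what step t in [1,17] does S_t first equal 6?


13

t=0: S=-3, d=3, jump=0, S_1=-3
t=1: S=-3, d=1, jump=0, S_2=-3
t=2: S=-3, d=0, jump=0, S_3=-3
t=3: S=-3, d=5, jump=3, S_4=0
t=4: S=0, d=2, jump=0, S_5=0
t=5: S=0, d=1, jump=0, S_6=0
t=6: S=0, d=3, jump=0, S_7=0
t=7: S=0, d=3, jump=0, S_8=0
t=8: S=0, d=3, jump=0, S_9=0
t=9: S=0, d=5, jump=3, S_10=3
t=10: S=3, d=3, jump=0, S_11=3
t=11: S=3, d=2, jump=0, S_12=3
t=12: S=3, d=5, jump=3, S_13=6
t=13: S=6, d=1, jump=0, S_14=6
t=14: S=6, d=5, jump=3, S_15=9
t=15: S=9, d=5, jump=3, S_16=12
t=16: S=12, d=4, jump=2, S_17=14


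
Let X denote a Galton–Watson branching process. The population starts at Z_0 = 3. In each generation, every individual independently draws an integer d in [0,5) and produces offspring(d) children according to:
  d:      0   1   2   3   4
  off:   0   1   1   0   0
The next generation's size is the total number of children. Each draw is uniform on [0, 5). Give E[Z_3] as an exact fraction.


24/125

Outcome values over d=0..4: [0, 1, 1, 0, 0]
Σy = 2, Σy² = 2, M = 5
μ = 2/5 = 2/5,  σ² = 2/5 − (2/5)² = 6/25
E[Z_0] = 3
E[Z_1] = 2/5·E[Z_0] = 6/5
E[Z_2] = 2/5·E[Z_1] = 12/25
E[Z_3] = 2/5·E[Z_2] = 24/125


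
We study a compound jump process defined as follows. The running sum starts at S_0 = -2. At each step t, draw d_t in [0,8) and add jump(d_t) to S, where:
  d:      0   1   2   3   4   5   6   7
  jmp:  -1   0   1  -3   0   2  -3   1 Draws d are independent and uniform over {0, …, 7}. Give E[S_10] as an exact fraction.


-23/4

Outcome values over d=0..7: [-1, 0, 1, -3, 0, 2, -3, 1]
Σy = -3, Σy² = 25, M = 8
μ = -3/8 = -3/8,  σ² = 25/8 − (-3/8)² = 191/64
E[S_10] = -2 + 10·(-3/8) = -23/4


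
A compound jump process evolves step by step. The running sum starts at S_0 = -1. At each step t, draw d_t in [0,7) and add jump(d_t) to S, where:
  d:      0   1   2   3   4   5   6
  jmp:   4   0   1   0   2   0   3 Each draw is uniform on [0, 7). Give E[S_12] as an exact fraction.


Outcome values over d=0..6: [4, 0, 1, 0, 2, 0, 3]
Σy = 10, Σy² = 30, M = 7
μ = 10/7 = 10/7,  σ² = 30/7 − (10/7)² = 110/49
E[S_12] = -1 + 12·(10/7) = 113/7

113/7


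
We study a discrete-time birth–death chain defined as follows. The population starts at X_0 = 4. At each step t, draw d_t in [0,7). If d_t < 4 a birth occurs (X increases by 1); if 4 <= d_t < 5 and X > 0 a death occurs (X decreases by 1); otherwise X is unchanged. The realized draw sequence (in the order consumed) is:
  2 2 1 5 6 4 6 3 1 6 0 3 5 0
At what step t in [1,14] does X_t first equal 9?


11

t=0: X=4, d=2 → birth, X_1=5
t=1: X=5, d=2 → birth, X_2=6
t=2: X=6, d=1 → birth, X_3=7
t=3: X=7, d=5 → hold, X_4=7
t=4: X=7, d=6 → hold, X_5=7
t=5: X=7, d=4 → death, X_6=6
t=6: X=6, d=6 → hold, X_7=6
t=7: X=6, d=3 → birth, X_8=7
t=8: X=7, d=1 → birth, X_9=8
t=9: X=8, d=6 → hold, X_10=8
t=10: X=8, d=0 → birth, X_11=9
t=11: X=9, d=3 → birth, X_12=10
t=12: X=10, d=5 → hold, X_13=10
t=13: X=10, d=0 → birth, X_14=11


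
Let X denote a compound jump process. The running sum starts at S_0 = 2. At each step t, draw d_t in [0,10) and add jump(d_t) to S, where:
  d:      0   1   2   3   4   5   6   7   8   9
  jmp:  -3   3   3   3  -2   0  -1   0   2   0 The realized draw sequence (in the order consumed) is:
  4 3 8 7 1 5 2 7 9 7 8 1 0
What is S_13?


t=0: S=2, d=4, jump=-2, S_1=0
t=1: S=0, d=3, jump=3, S_2=3
t=2: S=3, d=8, jump=2, S_3=5
t=3: S=5, d=7, jump=0, S_4=5
t=4: S=5, d=1, jump=3, S_5=8
t=5: S=8, d=5, jump=0, S_6=8
t=6: S=8, d=2, jump=3, S_7=11
t=7: S=11, d=7, jump=0, S_8=11
t=8: S=11, d=9, jump=0, S_9=11
t=9: S=11, d=7, jump=0, S_10=11
t=10: S=11, d=8, jump=2, S_11=13
t=11: S=13, d=1, jump=3, S_12=16
t=12: S=16, d=0, jump=-3, S_13=13

13


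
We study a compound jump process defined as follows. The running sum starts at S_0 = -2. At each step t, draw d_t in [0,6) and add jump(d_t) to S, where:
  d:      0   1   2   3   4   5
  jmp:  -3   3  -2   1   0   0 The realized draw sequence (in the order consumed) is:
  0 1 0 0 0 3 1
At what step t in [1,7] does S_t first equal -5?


1

t=0: S=-2, d=0, jump=-3, S_1=-5
t=1: S=-5, d=1, jump=3, S_2=-2
t=2: S=-2, d=0, jump=-3, S_3=-5
t=3: S=-5, d=0, jump=-3, S_4=-8
t=4: S=-8, d=0, jump=-3, S_5=-11
t=5: S=-11, d=3, jump=1, S_6=-10
t=6: S=-10, d=1, jump=3, S_7=-7


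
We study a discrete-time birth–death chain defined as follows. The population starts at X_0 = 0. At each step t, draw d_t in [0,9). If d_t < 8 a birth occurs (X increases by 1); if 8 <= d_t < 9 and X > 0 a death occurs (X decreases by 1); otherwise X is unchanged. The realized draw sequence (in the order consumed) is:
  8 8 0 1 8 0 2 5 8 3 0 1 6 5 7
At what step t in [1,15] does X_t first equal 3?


7

t=0: X=0, d=8 → hold, X_1=0
t=1: X=0, d=8 → hold, X_2=0
t=2: X=0, d=0 → birth, X_3=1
t=3: X=1, d=1 → birth, X_4=2
t=4: X=2, d=8 → death, X_5=1
t=5: X=1, d=0 → birth, X_6=2
t=6: X=2, d=2 → birth, X_7=3
t=7: X=3, d=5 → birth, X_8=4
t=8: X=4, d=8 → death, X_9=3
t=9: X=3, d=3 → birth, X_10=4
t=10: X=4, d=0 → birth, X_11=5
t=11: X=5, d=1 → birth, X_12=6
t=12: X=6, d=6 → birth, X_13=7
t=13: X=7, d=5 → birth, X_14=8
t=14: X=8, d=7 → birth, X_15=9


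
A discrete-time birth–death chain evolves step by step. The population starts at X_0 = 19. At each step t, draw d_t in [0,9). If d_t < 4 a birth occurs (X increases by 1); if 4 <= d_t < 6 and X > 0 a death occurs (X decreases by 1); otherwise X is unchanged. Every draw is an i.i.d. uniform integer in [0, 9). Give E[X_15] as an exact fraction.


X can drop by at most 1 per step and X_0 = 19 > T = 15, so X_t >= 19 − t >= 4 > 0 for every t <= 15: the floor at 0 (the 'and X > 0' condition) never binds. Hence X_15 = X_0 + Σ_{t<15} Y_t with i.i.d. increments Y_t = y(d_t) ∈ {+1, −1, 0}.
Outcome values over d=0..8: [1, 1, 1, 1, -1, -1, 0, 0, 0]
Σy = 2, Σy² = 6, M = 9
μ = 2/9 = 2/9,  σ² = 6/9 − (2/9)² = 50/81
E[X_15] = 19 + 15·(2/9) = 67/3

67/3


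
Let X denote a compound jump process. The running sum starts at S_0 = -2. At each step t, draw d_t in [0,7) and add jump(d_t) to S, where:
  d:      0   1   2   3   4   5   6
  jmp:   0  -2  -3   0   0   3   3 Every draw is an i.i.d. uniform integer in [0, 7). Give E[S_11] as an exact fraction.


-3/7

Outcome values over d=0..6: [0, -2, -3, 0, 0, 3, 3]
Σy = 1, Σy² = 31, M = 7
μ = 1/7 = 1/7,  σ² = 31/7 − (1/7)² = 216/49
E[S_11] = -2 + 11·(1/7) = -3/7


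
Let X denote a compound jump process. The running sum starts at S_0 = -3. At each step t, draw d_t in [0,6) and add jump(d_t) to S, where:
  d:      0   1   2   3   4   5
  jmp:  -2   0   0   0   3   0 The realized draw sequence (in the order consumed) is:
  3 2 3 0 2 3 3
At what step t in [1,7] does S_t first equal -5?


t=0: S=-3, d=3, jump=0, S_1=-3
t=1: S=-3, d=2, jump=0, S_2=-3
t=2: S=-3, d=3, jump=0, S_3=-3
t=3: S=-3, d=0, jump=-2, S_4=-5
t=4: S=-5, d=2, jump=0, S_5=-5
t=5: S=-5, d=3, jump=0, S_6=-5
t=6: S=-5, d=3, jump=0, S_7=-5

4


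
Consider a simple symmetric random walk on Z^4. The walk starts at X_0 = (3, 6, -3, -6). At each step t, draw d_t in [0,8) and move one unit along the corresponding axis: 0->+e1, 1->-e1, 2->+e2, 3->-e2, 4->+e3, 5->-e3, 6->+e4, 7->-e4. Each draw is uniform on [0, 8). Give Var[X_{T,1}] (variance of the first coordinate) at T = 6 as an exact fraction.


3/2

Outcome values over d=0..7: [1, -1, 0, 0, 0, 0, 0, 0]
Σy = 0, Σy² = 2, M = 8
μ = 0/8 = 0,  σ² = 2/8 − (0)² = 1/4
Independent increments: Var[X_6] = 6·σ² = 6·(1/4) = 3/2


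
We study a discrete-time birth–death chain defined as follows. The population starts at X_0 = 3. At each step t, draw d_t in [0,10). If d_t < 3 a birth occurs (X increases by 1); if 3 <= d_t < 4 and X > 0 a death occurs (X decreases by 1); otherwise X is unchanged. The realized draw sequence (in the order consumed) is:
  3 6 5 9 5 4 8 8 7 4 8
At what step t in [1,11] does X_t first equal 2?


1

t=0: X=3, d=3 → death, X_1=2
t=1: X=2, d=6 → hold, X_2=2
t=2: X=2, d=5 → hold, X_3=2
t=3: X=2, d=9 → hold, X_4=2
t=4: X=2, d=5 → hold, X_5=2
t=5: X=2, d=4 → hold, X_6=2
t=6: X=2, d=8 → hold, X_7=2
t=7: X=2, d=8 → hold, X_8=2
t=8: X=2, d=7 → hold, X_9=2
t=9: X=2, d=4 → hold, X_10=2
t=10: X=2, d=8 → hold, X_11=2


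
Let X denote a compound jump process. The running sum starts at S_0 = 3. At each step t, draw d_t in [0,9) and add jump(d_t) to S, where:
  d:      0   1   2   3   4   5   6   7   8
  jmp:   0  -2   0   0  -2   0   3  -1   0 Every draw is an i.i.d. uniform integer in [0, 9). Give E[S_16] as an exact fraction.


Outcome values over d=0..8: [0, -2, 0, 0, -2, 0, 3, -1, 0]
Σy = -2, Σy² = 18, M = 9
μ = -2/9 = -2/9,  σ² = 18/9 − (-2/9)² = 158/81
E[S_16] = 3 + 16·(-2/9) = -5/9

-5/9


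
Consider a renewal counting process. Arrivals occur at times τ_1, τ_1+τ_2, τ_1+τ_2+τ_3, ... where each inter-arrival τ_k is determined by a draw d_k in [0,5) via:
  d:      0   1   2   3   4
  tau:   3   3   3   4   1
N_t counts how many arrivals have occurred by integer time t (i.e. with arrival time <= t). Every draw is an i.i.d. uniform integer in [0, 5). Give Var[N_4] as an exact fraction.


Inter-arrival values over d=0..4: [3, 3, 3, 4, 1]
Each d has probability 1/5, so the pmf of τ is: f(1) = 1/5, f(3) = 3/5, f(4) = 1/5
Let p_n(j) = P(N_n = j), with p_0 = [1]. Condition on τ_1: p_n(0) = P(τ > n), and for j >= 1, p_n(j) = Σ_{k<=n} f(k)·p_{n−k}(j−1)
p_1 = [4/5, 1/5]  (j = 0..1)
p_2 = [4/5, 4/25, 1/25]  (j = 0..2)
p_3 = [1/5, 19/25, 4/125, 1/125]  (j = 0..3)
p_4 = [0, 18/25, 34/125, 4/625, 1/625]  (j = 0..4)
E[N_4] = Σ j·p_4(j) = 806/625;  E[N_4²] = Σ j²·p_4(j) = 1182/625
Var[N_4] = 1182/625 − (806/625)² = 89114/390625

89114/390625


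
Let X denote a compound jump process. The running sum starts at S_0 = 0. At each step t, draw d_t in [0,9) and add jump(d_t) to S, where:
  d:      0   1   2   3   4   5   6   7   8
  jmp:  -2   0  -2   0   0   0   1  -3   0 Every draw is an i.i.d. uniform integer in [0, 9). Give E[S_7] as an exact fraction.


-14/3

Outcome values over d=0..8: [-2, 0, -2, 0, 0, 0, 1, -3, 0]
Σy = -6, Σy² = 18, M = 9
μ = -6/9 = -2/3,  σ² = 18/9 − (-2/3)² = 14/9
E[S_7] = 0 + 7·(-2/3) = -14/3


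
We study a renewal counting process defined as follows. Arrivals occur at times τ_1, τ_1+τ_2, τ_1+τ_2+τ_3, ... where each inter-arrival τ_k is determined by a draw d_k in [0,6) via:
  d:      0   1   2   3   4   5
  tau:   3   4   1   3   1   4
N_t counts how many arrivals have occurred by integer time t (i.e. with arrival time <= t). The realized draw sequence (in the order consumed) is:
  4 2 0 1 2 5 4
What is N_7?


3

draw d_1=4: τ_1=1, arrival time A_1=1
draw d_2=2: τ_2=1, arrival time A_2=2
draw d_3=0: τ_3=3, arrival time A_3=5
draw d_4=1: τ_4=4, arrival time A_4=9
draw d_5=2: τ_5=1, arrival time A_5=10
draw d_6=5: τ_6=4, arrival time A_6=14
draw d_7=4: τ_7=1, arrival time A_7=15
N_t over t=0..7: 0:0 1:1 2:2 3:2 4:2 5:3 6:3 7:3


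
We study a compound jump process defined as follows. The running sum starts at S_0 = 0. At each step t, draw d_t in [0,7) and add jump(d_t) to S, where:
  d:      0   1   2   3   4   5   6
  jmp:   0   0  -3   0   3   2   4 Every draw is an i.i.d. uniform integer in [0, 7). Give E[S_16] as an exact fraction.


96/7

Outcome values over d=0..6: [0, 0, -3, 0, 3, 2, 4]
Σy = 6, Σy² = 38, M = 7
μ = 6/7 = 6/7,  σ² = 38/7 − (6/7)² = 230/49
E[S_16] = 0 + 16·(6/7) = 96/7


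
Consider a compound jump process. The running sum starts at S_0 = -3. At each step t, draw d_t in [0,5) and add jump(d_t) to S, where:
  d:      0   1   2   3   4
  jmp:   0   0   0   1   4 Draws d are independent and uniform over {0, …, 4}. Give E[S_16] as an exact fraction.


13

Outcome values over d=0..4: [0, 0, 0, 1, 4]
Σy = 5, Σy² = 17, M = 5
μ = 5/5 = 1,  σ² = 17/5 − (1)² = 12/5
E[S_16] = -3 + 16·(1) = 13


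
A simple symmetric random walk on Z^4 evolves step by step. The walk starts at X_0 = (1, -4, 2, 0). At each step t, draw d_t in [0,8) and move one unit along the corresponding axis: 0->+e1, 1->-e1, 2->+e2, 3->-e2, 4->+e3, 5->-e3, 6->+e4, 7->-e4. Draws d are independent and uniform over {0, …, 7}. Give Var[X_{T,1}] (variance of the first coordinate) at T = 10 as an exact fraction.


Outcome values over d=0..7: [1, -1, 0, 0, 0, 0, 0, 0]
Σy = 0, Σy² = 2, M = 8
μ = 0/8 = 0,  σ² = 2/8 − (0)² = 1/4
Independent increments: Var[X_10] = 10·σ² = 10·(1/4) = 5/2

5/2


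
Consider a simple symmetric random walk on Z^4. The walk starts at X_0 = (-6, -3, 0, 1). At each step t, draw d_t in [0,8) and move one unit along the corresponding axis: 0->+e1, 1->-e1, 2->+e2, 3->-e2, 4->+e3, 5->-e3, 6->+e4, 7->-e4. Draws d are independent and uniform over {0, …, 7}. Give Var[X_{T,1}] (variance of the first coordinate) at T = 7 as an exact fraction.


Outcome values over d=0..7: [1, -1, 0, 0, 0, 0, 0, 0]
Σy = 0, Σy² = 2, M = 8
μ = 0/8 = 0,  σ² = 2/8 − (0)² = 1/4
Independent increments: Var[X_7] = 7·σ² = 7·(1/4) = 7/4

7/4


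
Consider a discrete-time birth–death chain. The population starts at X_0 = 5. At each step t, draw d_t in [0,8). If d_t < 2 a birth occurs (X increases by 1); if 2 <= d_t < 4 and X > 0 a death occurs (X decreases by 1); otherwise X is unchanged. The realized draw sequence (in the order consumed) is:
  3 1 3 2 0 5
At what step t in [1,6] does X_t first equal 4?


t=0: X=5, d=3 → death, X_1=4
t=1: X=4, d=1 → birth, X_2=5
t=2: X=5, d=3 → death, X_3=4
t=3: X=4, d=2 → death, X_4=3
t=4: X=3, d=0 → birth, X_5=4
t=5: X=4, d=5 → hold, X_6=4

1


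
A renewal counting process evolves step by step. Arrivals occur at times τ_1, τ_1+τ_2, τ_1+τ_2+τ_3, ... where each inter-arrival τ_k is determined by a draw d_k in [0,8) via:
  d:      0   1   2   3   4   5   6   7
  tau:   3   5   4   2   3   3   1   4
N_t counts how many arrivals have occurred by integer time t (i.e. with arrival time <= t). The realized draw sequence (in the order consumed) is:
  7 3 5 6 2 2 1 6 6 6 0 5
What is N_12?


draw d_1=7: τ_1=4, arrival time A_1=4
draw d_2=3: τ_2=2, arrival time A_2=6
draw d_3=5: τ_3=3, arrival time A_3=9
draw d_4=6: τ_4=1, arrival time A_4=10
draw d_5=2: τ_5=4, arrival time A_5=14
draw d_6=2: τ_6=4, arrival time A_6=18
draw d_7=1: τ_7=5, arrival time A_7=23
draw d_8=6: τ_8=1, arrival time A_8=24
draw d_9=6: τ_9=1, arrival time A_9=25
draw d_10=6: τ_10=1, arrival time A_10=26
draw d_11=0: τ_11=3, arrival time A_11=29
draw d_12=5: τ_12=3, arrival time A_12=32
N_t over t=0..12: 0:0 1:0 2:0 3:0 4:1 5:1 6:2 7:2 8:2 9:3 10:4 11:4 12:4

4


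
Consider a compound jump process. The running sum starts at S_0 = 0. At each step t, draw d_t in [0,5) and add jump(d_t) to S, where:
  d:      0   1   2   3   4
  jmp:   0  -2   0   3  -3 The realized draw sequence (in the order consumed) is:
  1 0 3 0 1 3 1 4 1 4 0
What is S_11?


-8

t=0: S=0, d=1, jump=-2, S_1=-2
t=1: S=-2, d=0, jump=0, S_2=-2
t=2: S=-2, d=3, jump=3, S_3=1
t=3: S=1, d=0, jump=0, S_4=1
t=4: S=1, d=1, jump=-2, S_5=-1
t=5: S=-1, d=3, jump=3, S_6=2
t=6: S=2, d=1, jump=-2, S_7=0
t=7: S=0, d=4, jump=-3, S_8=-3
t=8: S=-3, d=1, jump=-2, S_9=-5
t=9: S=-5, d=4, jump=-3, S_10=-8
t=10: S=-8, d=0, jump=0, S_11=-8


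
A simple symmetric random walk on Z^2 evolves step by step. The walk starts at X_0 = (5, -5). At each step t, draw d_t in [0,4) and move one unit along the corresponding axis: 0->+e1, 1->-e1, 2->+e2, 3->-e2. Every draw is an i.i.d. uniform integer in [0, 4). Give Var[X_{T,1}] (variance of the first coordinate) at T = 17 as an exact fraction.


Outcome values over d=0..3: [1, -1, 0, 0]
Σy = 0, Σy² = 2, M = 4
μ = 0/4 = 0,  σ² = 2/4 − (0)² = 1/2
Independent increments: Var[X_17] = 17·σ² = 17·(1/2) = 17/2

17/2


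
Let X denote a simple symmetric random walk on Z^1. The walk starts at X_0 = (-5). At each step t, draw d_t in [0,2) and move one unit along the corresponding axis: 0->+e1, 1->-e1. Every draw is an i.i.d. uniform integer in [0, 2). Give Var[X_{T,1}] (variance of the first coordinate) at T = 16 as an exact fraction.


Outcome values over d=0..1: [1, -1]
Σy = 0, Σy² = 2, M = 2
μ = 0/2 = 0,  σ² = 2/2 − (0)² = 1
Independent increments: Var[X_16] = 16·σ² = 16·(1) = 16

16


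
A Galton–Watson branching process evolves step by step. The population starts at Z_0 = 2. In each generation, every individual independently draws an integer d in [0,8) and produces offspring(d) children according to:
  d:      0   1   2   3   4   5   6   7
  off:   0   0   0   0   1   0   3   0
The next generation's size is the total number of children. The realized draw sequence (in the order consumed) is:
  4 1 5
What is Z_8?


0

gen 0: Z_0=2, draws=[4, 1], offspring=[1, 0], Z_1=1
gen 1: Z_1=1, draws=[5], offspring=[0], Z_2=0
gen 2: Z_2=0, draws=[], offspring=[], Z_3=0
gen 3: Z_3=0, draws=[], offspring=[], Z_4=0
gen 4: Z_4=0, draws=[], offspring=[], Z_5=0
gen 5: Z_5=0, draws=[], offspring=[], Z_6=0
gen 6: Z_6=0, draws=[], offspring=[], Z_7=0
gen 7: Z_7=0, draws=[], offspring=[], Z_8=0


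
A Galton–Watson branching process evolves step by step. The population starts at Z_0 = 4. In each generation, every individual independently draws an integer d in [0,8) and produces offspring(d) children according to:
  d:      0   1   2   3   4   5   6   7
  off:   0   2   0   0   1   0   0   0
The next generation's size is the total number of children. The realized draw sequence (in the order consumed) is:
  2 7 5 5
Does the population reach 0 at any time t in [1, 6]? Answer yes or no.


yes

gen 0: Z_0=4, draws=[2, 7, 5, 5], offspring=[0, 0, 0, 0], Z_1=0
gen 1: Z_1=0, draws=[], offspring=[], Z_2=0
gen 2: Z_2=0, draws=[], offspring=[], Z_3=0
gen 3: Z_3=0, draws=[], offspring=[], Z_4=0
gen 4: Z_4=0, draws=[], offspring=[], Z_5=0
gen 5: Z_5=0, draws=[], offspring=[], Z_6=0


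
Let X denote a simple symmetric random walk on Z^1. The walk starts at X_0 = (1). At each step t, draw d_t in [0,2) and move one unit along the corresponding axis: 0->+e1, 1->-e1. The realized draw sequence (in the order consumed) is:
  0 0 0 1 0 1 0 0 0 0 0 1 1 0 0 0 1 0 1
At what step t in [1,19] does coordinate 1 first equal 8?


11

t=0: X=(1), d=0 → +e1, X_1=(2)
t=1: X=(2), d=0 → +e1, X_2=(3)
t=2: X=(3), d=0 → +e1, X_3=(4)
t=3: X=(4), d=1 → -e1, X_4=(3)
t=4: X=(3), d=0 → +e1, X_5=(4)
t=5: X=(4), d=1 → -e1, X_6=(3)
t=6: X=(3), d=0 → +e1, X_7=(4)
t=7: X=(4), d=0 → +e1, X_8=(5)
t=8: X=(5), d=0 → +e1, X_9=(6)
t=9: X=(6), d=0 → +e1, X_10=(7)
t=10: X=(7), d=0 → +e1, X_11=(8)
t=11: X=(8), d=1 → -e1, X_12=(7)
t=12: X=(7), d=1 → -e1, X_13=(6)
t=13: X=(6), d=0 → +e1, X_14=(7)
t=14: X=(7), d=0 → +e1, X_15=(8)
t=15: X=(8), d=0 → +e1, X_16=(9)
t=16: X=(9), d=1 → -e1, X_17=(8)
t=17: X=(8), d=0 → +e1, X_18=(9)
t=18: X=(9), d=1 → -e1, X_19=(8)


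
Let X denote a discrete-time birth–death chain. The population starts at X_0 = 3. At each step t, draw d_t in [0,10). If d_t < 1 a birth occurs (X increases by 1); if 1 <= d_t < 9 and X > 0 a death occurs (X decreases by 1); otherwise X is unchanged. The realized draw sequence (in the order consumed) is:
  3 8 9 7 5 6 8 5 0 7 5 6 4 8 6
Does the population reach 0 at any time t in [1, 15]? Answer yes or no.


t=0: X=3, d=3 → death, X_1=2
t=1: X=2, d=8 → death, X_2=1
t=2: X=1, d=9 → hold, X_3=1
t=3: X=1, d=7 → death, X_4=0
t=4: X=0, d=5 → hold, X_5=0
t=5: X=0, d=6 → hold, X_6=0
t=6: X=0, d=8 → hold, X_7=0
t=7: X=0, d=5 → hold, X_8=0
t=8: X=0, d=0 → birth, X_9=1
t=9: X=1, d=7 → death, X_10=0
t=10: X=0, d=5 → hold, X_11=0
t=11: X=0, d=6 → hold, X_12=0
t=12: X=0, d=4 → hold, X_13=0
t=13: X=0, d=8 → hold, X_14=0
t=14: X=0, d=6 → hold, X_15=0

yes


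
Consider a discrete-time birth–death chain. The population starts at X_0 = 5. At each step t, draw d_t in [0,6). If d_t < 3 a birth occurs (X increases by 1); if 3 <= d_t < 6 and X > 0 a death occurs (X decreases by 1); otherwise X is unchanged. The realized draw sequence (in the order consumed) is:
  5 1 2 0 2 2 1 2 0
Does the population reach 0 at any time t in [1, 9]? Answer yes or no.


no

t=0: X=5, d=5 → death, X_1=4
t=1: X=4, d=1 → birth, X_2=5
t=2: X=5, d=2 → birth, X_3=6
t=3: X=6, d=0 → birth, X_4=7
t=4: X=7, d=2 → birth, X_5=8
t=5: X=8, d=2 → birth, X_6=9
t=6: X=9, d=1 → birth, X_7=10
t=7: X=10, d=2 → birth, X_8=11
t=8: X=11, d=0 → birth, X_9=12


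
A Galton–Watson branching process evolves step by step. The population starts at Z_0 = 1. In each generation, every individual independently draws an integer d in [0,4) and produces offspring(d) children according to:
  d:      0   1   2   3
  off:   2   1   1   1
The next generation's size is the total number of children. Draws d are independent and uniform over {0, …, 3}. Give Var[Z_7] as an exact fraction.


2894109375/268435456

Outcome values over d=0..3: [2, 1, 1, 1]
Σy = 5, Σy² = 7, M = 4
μ = 5/4 = 5/4,  σ² = 7/4 − (5/4)² = 3/16
V_0 = 0, E_0 = 1
V_1 = 3/16·E_0 + (5/4)²·V_0 = 3/16;  E_1 = 5/4
V_2 = 3/16·E_1 + (5/4)²·V_1 = 135/256;  E_2 = 25/16
V_3 = 3/16·E_2 + (5/4)²·V_2 = 4575/4096;  E_3 = 125/64
V_4 = 3/16·E_3 + (5/4)²·V_3 = 138375/65536;  E_4 = 625/256
V_5 = 3/16·E_4 + (5/4)²·V_4 = 3939375/1048576;  E_5 = 3125/1024
V_6 = 3/16·E_5 + (5/4)²·V_5 = 108084375/16777216;  E_6 = 15625/4096
V_7 = 3/16·E_6 + (5/4)²·V_6 = 2894109375/268435456;  E_7 = 78125/16384


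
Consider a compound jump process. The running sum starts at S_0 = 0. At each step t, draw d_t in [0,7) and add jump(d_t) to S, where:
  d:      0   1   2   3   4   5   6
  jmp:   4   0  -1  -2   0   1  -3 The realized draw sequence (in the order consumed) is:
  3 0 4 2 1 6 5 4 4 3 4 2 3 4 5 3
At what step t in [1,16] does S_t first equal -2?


1

t=0: S=0, d=3, jump=-2, S_1=-2
t=1: S=-2, d=0, jump=4, S_2=2
t=2: S=2, d=4, jump=0, S_3=2
t=3: S=2, d=2, jump=-1, S_4=1
t=4: S=1, d=1, jump=0, S_5=1
t=5: S=1, d=6, jump=-3, S_6=-2
t=6: S=-2, d=5, jump=1, S_7=-1
t=7: S=-1, d=4, jump=0, S_8=-1
t=8: S=-1, d=4, jump=0, S_9=-1
t=9: S=-1, d=3, jump=-2, S_10=-3
t=10: S=-3, d=4, jump=0, S_11=-3
t=11: S=-3, d=2, jump=-1, S_12=-4
t=12: S=-4, d=3, jump=-2, S_13=-6
t=13: S=-6, d=4, jump=0, S_14=-6
t=14: S=-6, d=5, jump=1, S_15=-5
t=15: S=-5, d=3, jump=-2, S_16=-7


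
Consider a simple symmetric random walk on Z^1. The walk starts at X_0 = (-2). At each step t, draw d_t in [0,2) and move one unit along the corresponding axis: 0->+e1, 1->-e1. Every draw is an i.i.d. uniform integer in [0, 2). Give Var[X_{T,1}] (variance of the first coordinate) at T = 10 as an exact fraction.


Outcome values over d=0..1: [1, -1]
Σy = 0, Σy² = 2, M = 2
μ = 0/2 = 0,  σ² = 2/2 − (0)² = 1
Independent increments: Var[X_10] = 10·σ² = 10·(1) = 10

10


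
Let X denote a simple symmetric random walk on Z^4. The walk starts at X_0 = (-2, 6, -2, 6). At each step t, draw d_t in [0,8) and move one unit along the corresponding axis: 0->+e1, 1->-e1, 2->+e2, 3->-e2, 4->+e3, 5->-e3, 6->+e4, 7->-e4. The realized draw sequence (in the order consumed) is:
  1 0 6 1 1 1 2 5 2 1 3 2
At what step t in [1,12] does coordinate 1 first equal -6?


10

t=0: X=(-2, 6, -2, 6), d=1 → -e1, X_1=(-3, 6, -2, 6)
t=1: X=(-3, 6, -2, 6), d=0 → +e1, X_2=(-2, 6, -2, 6)
t=2: X=(-2, 6, -2, 6), d=6 → +e4, X_3=(-2, 6, -2, 7)
t=3: X=(-2, 6, -2, 7), d=1 → -e1, X_4=(-3, 6, -2, 7)
t=4: X=(-3, 6, -2, 7), d=1 → -e1, X_5=(-4, 6, -2, 7)
t=5: X=(-4, 6, -2, 7), d=1 → -e1, X_6=(-5, 6, -2, 7)
t=6: X=(-5, 6, -2, 7), d=2 → +e2, X_7=(-5, 7, -2, 7)
t=7: X=(-5, 7, -2, 7), d=5 → -e3, X_8=(-5, 7, -3, 7)
t=8: X=(-5, 7, -3, 7), d=2 → +e2, X_9=(-5, 8, -3, 7)
t=9: X=(-5, 8, -3, 7), d=1 → -e1, X_10=(-6, 8, -3, 7)
t=10: X=(-6, 8, -3, 7), d=3 → -e2, X_11=(-6, 7, -3, 7)
t=11: X=(-6, 7, -3, 7), d=2 → +e2, X_12=(-6, 8, -3, 7)


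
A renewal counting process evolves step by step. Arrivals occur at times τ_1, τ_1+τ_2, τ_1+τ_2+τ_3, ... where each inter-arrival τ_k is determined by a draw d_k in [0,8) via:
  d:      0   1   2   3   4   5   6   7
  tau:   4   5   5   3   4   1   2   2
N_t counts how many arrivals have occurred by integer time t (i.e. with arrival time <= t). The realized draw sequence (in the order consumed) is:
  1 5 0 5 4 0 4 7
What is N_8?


2

draw d_1=1: τ_1=5, arrival time A_1=5
draw d_2=5: τ_2=1, arrival time A_2=6
draw d_3=0: τ_3=4, arrival time A_3=10
draw d_4=5: τ_4=1, arrival time A_4=11
draw d_5=4: τ_5=4, arrival time A_5=15
draw d_6=0: τ_6=4, arrival time A_6=19
draw d_7=4: τ_7=4, arrival time A_7=23
draw d_8=7: τ_8=2, arrival time A_8=25
N_t over t=0..8: 0:0 1:0 2:0 3:0 4:0 5:1 6:2 7:2 8:2


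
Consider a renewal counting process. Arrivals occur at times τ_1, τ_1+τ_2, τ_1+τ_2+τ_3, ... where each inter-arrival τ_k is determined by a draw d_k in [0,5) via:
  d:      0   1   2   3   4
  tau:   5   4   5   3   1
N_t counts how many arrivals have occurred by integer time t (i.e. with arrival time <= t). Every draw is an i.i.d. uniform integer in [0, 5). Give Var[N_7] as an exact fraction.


Inter-arrival values over d=0..4: [5, 4, 5, 3, 1]
Each d has probability 1/5, so the pmf of τ is: f(1) = 1/5, f(3) = 1/5, f(4) = 1/5, f(5) = 2/5
Let p_n(j) = P(N_n = j), with p_0 = [1]. Condition on τ_1: p_n(0) = P(τ > n), and for j >= 1, p_n(j) = Σ_{k<=n} f(k)·p_{n−k}(j−1)
p_1 = [4/5, 1/5]  (j = 0..1)
p_2 = [4/5, 4/25, 1/25]  (j = 0..2)
p_3 = [3/5, 9/25, 4/125, 1/125]  (j = 0..3)
p_4 = [2/5, 12/25, 14/125, 4/625, 1/625]  (j = 0..4)
p_5 = [0, 4/5, 21/125, 19/625, 4/3125, 1/3125]  (j = 0..5)
p_6 = [0, 3/5, 43/125, 6/125, 24/3125, 4/15625, 1/15625]  (j = 0..6)
p_7 = [0, 13/25, 44/125, 71/625, 39/3125, 29/15625, 4/78125, 1/78125]  (j = 0..7)
E[N_7] = Σ j·p_7(j) = 126906/78125;  E[N_7²] = Σ j²·p_7(j) = 249918/78125
Var[N_7] = 249918/78125 − (126906/78125)² = 3419710914/6103515625

3419710914/6103515625


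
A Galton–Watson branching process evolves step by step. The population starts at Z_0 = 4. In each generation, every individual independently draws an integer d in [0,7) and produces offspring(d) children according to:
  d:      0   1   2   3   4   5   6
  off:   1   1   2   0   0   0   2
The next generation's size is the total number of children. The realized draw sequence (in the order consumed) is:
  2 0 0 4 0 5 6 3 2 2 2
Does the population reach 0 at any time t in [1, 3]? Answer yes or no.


no

gen 0: Z_0=4, draws=[2, 0, 0, 4], offspring=[2, 1, 1, 0], Z_1=4
gen 1: Z_1=4, draws=[0, 5, 6, 3], offspring=[1, 0, 2, 0], Z_2=3
gen 2: Z_2=3, draws=[2, 2, 2], offspring=[2, 2, 2], Z_3=6


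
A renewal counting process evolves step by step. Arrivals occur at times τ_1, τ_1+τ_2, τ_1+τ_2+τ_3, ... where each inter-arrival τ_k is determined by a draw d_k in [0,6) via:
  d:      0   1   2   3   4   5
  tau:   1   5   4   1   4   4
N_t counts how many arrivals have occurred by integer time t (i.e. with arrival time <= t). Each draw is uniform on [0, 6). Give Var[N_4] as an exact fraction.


Inter-arrival values over d=0..5: [1, 5, 4, 1, 4, 4]
Each d has probability 1/6, so the pmf of τ is: f(1) = 1/3, f(4) = 1/2, f(5) = 1/6
Let p_n(j) = P(N_n = j), with p_0 = [1]. Condition on τ_1: p_n(0) = P(τ > n), and for j >= 1, p_n(j) = Σ_{k<=n} f(k)·p_{n−k}(j−1)
p_1 = [2/3, 1/3]  (j = 0..1)
p_2 = [2/3, 2/9, 1/9]  (j = 0..2)
p_3 = [2/3, 2/9, 2/27, 1/27]  (j = 0..3)
p_4 = [1/6, 13/18, 2/27, 2/81, 1/81]  (j = 0..4)
E[N_4] = Σ j·p_4(j) = 161/162;  E[N_4²] = Σ j²·p_4(j) = 233/162
Var[N_4] = 233/162 − (161/162)² = 11825/26244

11825/26244


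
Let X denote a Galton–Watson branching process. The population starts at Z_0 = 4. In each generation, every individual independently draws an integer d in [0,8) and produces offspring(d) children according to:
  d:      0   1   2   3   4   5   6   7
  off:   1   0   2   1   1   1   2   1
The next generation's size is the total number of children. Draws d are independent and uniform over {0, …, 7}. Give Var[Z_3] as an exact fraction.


404271/65536

Outcome values over d=0..7: [1, 0, 2, 1, 1, 1, 2, 1]
Σy = 9, Σy² = 13, M = 8
μ = 9/8 = 9/8,  σ² = 13/8 − (9/8)² = 23/64
V_0 = 0, E_0 = 4
V_1 = 23/64·E_0 + (9/8)²·V_0 = 23/16;  E_1 = 9/2
V_2 = 23/64·E_1 + (9/8)²·V_1 = 3519/1024;  E_2 = 81/16
V_3 = 23/64·E_2 + (9/8)²·V_2 = 404271/65536;  E_3 = 729/128


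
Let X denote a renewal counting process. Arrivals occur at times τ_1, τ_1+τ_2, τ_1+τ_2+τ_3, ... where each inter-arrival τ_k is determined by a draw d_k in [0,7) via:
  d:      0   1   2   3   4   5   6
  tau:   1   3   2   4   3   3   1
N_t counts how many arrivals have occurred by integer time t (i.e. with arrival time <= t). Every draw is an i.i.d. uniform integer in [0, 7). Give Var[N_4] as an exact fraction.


2266904/5764801

Inter-arrival values over d=0..6: [1, 3, 2, 4, 3, 3, 1]
Each d has probability 1/7, so the pmf of τ is: f(1) = 2/7, f(2) = 1/7, f(3) = 3/7, f(4) = 1/7
Let p_n(j) = P(N_n = j), with p_0 = [1]. Condition on τ_1: p_n(0) = P(τ > n), and for j >= 1, p_n(j) = Σ_{k<=n} f(k)·p_{n−k}(j−1)
p_1 = [5/7, 2/7]  (j = 0..1)
p_2 = [4/7, 17/49, 4/49]  (j = 0..2)
p_3 = [1/7, 34/49, 48/343, 8/343]  (j = 0..3)
p_4 = [0, 4/7, 127/343, 124/2401, 16/2401]  (j = 0..4)
E[N_4] = Σ j·p_4(j) = 3586/2401;  E[N_4²] = Σ j²·p_4(j) = 900/343
Var[N_4] = 900/343 − (3586/2401)² = 2266904/5764801


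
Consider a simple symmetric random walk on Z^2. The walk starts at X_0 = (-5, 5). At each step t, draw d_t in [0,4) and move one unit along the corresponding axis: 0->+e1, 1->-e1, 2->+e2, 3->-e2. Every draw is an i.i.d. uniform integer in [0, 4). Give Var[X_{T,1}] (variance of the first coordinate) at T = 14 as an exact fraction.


Outcome values over d=0..3: [1, -1, 0, 0]
Σy = 0, Σy² = 2, M = 4
μ = 0/4 = 0,  σ² = 2/4 − (0)² = 1/2
Independent increments: Var[X_14] = 14·σ² = 14·(1/2) = 7

7


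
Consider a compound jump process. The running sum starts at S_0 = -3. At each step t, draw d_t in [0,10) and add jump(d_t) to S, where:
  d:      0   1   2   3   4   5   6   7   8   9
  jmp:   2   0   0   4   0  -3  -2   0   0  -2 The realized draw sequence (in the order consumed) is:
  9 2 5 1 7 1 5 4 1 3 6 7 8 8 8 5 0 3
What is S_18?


t=0: S=-3, d=9, jump=-2, S_1=-5
t=1: S=-5, d=2, jump=0, S_2=-5
t=2: S=-5, d=5, jump=-3, S_3=-8
t=3: S=-8, d=1, jump=0, S_4=-8
t=4: S=-8, d=7, jump=0, S_5=-8
t=5: S=-8, d=1, jump=0, S_6=-8
t=6: S=-8, d=5, jump=-3, S_7=-11
t=7: S=-11, d=4, jump=0, S_8=-11
t=8: S=-11, d=1, jump=0, S_9=-11
t=9: S=-11, d=3, jump=4, S_10=-7
t=10: S=-7, d=6, jump=-2, S_11=-9
t=11: S=-9, d=7, jump=0, S_12=-9
t=12: S=-9, d=8, jump=0, S_13=-9
t=13: S=-9, d=8, jump=0, S_14=-9
t=14: S=-9, d=8, jump=0, S_15=-9
t=15: S=-9, d=5, jump=-3, S_16=-12
t=16: S=-12, d=0, jump=2, S_17=-10
t=17: S=-10, d=3, jump=4, S_18=-6

-6


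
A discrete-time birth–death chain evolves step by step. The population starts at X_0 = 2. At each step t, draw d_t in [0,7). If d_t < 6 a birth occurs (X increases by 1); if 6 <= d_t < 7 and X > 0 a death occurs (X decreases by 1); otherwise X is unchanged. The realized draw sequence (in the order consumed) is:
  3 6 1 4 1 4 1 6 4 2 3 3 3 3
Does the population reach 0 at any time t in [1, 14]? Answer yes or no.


no

t=0: X=2, d=3 → birth, X_1=3
t=1: X=3, d=6 → death, X_2=2
t=2: X=2, d=1 → birth, X_3=3
t=3: X=3, d=4 → birth, X_4=4
t=4: X=4, d=1 → birth, X_5=5
t=5: X=5, d=4 → birth, X_6=6
t=6: X=6, d=1 → birth, X_7=7
t=7: X=7, d=6 → death, X_8=6
t=8: X=6, d=4 → birth, X_9=7
t=9: X=7, d=2 → birth, X_10=8
t=10: X=8, d=3 → birth, X_11=9
t=11: X=9, d=3 → birth, X_12=10
t=12: X=10, d=3 → birth, X_13=11
t=13: X=11, d=3 → birth, X_14=12
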